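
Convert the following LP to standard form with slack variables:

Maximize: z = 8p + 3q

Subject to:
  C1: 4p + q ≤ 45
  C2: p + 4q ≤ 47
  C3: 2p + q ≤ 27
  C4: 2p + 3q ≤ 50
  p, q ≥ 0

max z = 8p + 3q

s.t.
  4p + q + s1 = 45
  p + 4q + s2 = 47
  2p + q + s3 = 27
  2p + 3q + s4 = 50
  p, q, s1, s2, s3, s4 ≥ 0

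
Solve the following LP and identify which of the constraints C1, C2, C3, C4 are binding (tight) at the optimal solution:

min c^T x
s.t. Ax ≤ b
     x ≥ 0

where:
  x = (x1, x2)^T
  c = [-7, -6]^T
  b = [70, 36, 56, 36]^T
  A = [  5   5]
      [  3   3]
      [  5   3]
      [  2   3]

At x1 = 10, x2 = 2, compute slack b - a·x for each constraint:
  C1: 70 − 60 = 10  (slack)
  C2: 36 − 36 = 0  (binding)
  C3: 56 − 56 = 0  (binding)
  C4: 36 − 26 = 10  (slack)

Optimal: x1 = 10, x2 = 2
Binding: C2, C3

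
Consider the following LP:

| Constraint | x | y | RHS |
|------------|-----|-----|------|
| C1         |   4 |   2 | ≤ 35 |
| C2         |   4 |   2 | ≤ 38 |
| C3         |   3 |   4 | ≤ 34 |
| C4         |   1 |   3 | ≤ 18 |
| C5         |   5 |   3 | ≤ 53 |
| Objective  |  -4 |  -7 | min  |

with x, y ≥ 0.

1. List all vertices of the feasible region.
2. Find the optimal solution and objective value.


1. (0, 0), (8.75, 0), (7.2, 3.1), (6, 4), (0, 6)
2. x = 6, y = 4, z = -52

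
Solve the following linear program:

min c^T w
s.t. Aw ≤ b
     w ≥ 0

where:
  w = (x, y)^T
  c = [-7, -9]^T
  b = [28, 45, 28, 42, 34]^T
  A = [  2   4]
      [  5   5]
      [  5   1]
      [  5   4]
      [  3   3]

Evaluate the objective at each vertex of the feasible region:
  z(0, 0) = 0
  z(5.6, 0) = -39.2
  z(4.75, 4.25) = -71.5
  z(4, 5) = -73  ←
  z(0, 7) = -63
The minimum is at x = 4, y = 5.

x = 4, y = 5, z = -73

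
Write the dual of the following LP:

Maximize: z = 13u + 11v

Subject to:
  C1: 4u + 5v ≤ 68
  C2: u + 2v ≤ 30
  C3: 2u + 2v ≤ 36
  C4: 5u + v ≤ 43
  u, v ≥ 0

Primal max cᵀx s.t. Ax ≤ b, x ≥ 0  →  Dual min bᵀy s.t. Aᵀy ≥ c, y ≥ 0.

Minimize: z = 68y1 + 30y2 + 36y3 + 43y4

Subject to:
  4y1 + y2 + 2y3 + 5y4 ≥ 13
  5y1 + 2y2 + 2y3 + y4 ≥ 11
  y1, y2, y3, y4 ≥ 0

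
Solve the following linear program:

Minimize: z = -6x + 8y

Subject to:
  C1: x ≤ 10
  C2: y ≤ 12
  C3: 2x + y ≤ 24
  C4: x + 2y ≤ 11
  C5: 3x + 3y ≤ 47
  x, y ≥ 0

Evaluate the objective at each vertex of the feasible region:
  z(0, 0) = 0
  z(10, 0) = -60  ←
  z(10, 0.5) = -56
  z(0, 5.5) = 44
The minimum is at x = 10, y = 0.

x = 10, y = 0, z = -60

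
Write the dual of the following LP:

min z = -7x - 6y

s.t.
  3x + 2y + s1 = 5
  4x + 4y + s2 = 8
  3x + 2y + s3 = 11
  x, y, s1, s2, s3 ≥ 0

Primal min cᵀx s.t. Ax ≤ b, x ≥ 0  →  Dual max −bᵀy s.t. Aᵀy ≥ −c, y ≥ 0.

Maximize: z = -5y1 - 8y2 - 11y3

Subject to:
  3y1 + 4y2 + 3y3 ≥ 7
  2y1 + 4y2 + 2y3 ≥ 6
  y1, y2, y3 ≥ 0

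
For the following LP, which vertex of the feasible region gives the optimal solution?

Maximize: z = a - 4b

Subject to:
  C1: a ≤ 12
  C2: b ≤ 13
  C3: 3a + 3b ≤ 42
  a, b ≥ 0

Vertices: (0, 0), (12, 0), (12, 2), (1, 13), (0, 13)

Evaluate the objective at each vertex of the feasible region:
  z(0, 0) = 0
  z(12, 0) = 12  ←
  z(12, 2) = 4
  z(1, 13) = -51
  z(0, 13) = -52
The maximum is at a = 12, b = 0.

(12, 0)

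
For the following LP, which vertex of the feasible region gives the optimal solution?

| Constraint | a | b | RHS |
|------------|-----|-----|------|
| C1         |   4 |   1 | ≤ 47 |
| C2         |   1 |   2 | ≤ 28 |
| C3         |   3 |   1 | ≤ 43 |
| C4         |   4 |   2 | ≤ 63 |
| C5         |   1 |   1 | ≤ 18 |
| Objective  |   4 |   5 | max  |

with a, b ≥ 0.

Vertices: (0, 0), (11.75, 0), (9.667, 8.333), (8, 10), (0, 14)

Evaluate the objective at each vertex of the feasible region:
  z(0, 0) = 0
  z(11.75, 0) = 47
  z(9.667, 8.333) = 80.33
  z(8, 10) = 82  ←
  z(0, 14) = 70
The maximum is at a = 8, b = 10.

(8, 10)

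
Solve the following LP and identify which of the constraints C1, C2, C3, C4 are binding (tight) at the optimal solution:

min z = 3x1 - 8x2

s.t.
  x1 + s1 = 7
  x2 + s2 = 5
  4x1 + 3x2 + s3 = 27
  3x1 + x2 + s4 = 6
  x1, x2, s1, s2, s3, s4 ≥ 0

At x1 = 0, x2 = 5, compute slack b - a·x for each constraint:
  C1: 7 − 0 = 7  (slack)
  C2: 5 − 5 = 0  (binding)
  C3: 27 − 15 = 12  (slack)
  C4: 6 − 5 = 1  (slack)

Optimal: x1 = 0, x2 = 5
Binding: C2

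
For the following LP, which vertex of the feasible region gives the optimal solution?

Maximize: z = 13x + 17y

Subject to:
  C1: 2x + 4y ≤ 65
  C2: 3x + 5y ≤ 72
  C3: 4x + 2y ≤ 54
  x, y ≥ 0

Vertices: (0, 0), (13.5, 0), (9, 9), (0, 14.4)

Evaluate the objective at each vertex of the feasible region:
  z(0, 0) = 0
  z(13.5, 0) = 175.5
  z(9, 9) = 270  ←
  z(0, 14.4) = 244.8
The maximum is at x = 9, y = 9.

(9, 9)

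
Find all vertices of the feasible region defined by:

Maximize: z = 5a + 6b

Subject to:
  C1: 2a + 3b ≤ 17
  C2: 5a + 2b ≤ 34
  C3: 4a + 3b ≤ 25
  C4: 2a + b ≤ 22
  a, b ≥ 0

(0, 0), (6.25, 0), (4, 3), (0, 5.667)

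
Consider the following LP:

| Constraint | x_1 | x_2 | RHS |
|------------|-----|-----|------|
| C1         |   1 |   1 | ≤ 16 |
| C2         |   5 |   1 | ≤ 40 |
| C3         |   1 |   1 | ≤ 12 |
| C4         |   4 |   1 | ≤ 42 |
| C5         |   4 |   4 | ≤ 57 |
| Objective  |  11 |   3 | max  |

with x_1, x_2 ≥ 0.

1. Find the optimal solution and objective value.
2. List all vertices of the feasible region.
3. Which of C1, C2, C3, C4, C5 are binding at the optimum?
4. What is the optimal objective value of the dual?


1. x_1 = 7, x_2 = 5, z = 92
2. (0, 0), (8, 0), (7, 5), (0, 12)
3. C2, C3
4. 92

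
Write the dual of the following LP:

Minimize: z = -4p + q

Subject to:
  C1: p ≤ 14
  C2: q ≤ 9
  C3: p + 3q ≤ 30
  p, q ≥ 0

Primal min cᵀx s.t. Ax ≤ b, x ≥ 0  →  Dual max −bᵀy s.t. Aᵀy ≥ −c, y ≥ 0.

Maximize: z = -14y1 - 9y2 - 30y3

Subject to:
  y1 + y3 ≥ 4
  y2 + 3y3 ≥ -1
  y1, y2, y3 ≥ 0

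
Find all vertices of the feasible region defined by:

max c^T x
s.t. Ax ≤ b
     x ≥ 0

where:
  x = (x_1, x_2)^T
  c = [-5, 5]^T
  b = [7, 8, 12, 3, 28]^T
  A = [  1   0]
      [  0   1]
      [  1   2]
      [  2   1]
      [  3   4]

(0, 0), (1.5, 0), (0, 3)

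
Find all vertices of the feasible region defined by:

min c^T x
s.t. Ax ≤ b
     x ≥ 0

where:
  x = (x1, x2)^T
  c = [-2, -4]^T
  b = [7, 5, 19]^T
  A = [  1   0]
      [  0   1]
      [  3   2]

(0, 0), (6.333, 0), (3, 5), (0, 5)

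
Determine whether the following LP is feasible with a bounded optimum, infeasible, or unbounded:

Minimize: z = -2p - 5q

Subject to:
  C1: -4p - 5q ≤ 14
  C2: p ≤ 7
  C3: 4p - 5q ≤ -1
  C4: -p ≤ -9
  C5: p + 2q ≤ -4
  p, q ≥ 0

Infeasible (no feasible solution exists)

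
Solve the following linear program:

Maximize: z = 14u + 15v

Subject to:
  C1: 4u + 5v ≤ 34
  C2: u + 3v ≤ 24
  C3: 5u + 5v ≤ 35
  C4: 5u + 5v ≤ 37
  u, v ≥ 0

Evaluate the objective at each vertex of the feasible region:
  z(0, 0) = 0
  z(7, 0) = 98
  z(1, 6) = 104  ←
  z(0, 6.8) = 102
The maximum is at u = 1, v = 6.

u = 1, v = 6, z = 104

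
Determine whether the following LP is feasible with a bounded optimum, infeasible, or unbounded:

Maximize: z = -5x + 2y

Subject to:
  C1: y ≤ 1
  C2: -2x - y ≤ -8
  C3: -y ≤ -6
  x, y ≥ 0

Infeasible (no feasible solution exists)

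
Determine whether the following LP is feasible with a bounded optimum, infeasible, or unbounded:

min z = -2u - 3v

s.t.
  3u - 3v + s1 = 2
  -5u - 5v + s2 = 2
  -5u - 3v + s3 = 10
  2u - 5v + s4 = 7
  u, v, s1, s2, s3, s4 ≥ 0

Unbounded (objective can decrease without bound)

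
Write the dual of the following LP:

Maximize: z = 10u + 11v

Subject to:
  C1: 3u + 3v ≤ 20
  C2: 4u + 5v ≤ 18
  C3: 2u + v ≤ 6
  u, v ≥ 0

Primal max cᵀx s.t. Ax ≤ b, x ≥ 0  →  Dual min bᵀy s.t. Aᵀy ≥ c, y ≥ 0.

Minimize: z = 20y1 + 18y2 + 6y3

Subject to:
  3y1 + 4y2 + 2y3 ≥ 10
  3y1 + 5y2 + y3 ≥ 11
  y1, y2, y3 ≥ 0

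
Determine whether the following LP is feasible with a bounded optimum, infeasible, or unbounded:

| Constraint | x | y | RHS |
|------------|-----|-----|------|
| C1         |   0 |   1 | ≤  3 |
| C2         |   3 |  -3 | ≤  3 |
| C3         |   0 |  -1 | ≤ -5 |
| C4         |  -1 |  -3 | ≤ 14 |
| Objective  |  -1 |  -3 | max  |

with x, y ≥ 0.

Infeasible (no feasible solution exists)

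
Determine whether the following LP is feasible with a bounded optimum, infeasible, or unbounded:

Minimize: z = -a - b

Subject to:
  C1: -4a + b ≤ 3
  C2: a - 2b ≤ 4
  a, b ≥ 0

Unbounded (objective can decrease without bound)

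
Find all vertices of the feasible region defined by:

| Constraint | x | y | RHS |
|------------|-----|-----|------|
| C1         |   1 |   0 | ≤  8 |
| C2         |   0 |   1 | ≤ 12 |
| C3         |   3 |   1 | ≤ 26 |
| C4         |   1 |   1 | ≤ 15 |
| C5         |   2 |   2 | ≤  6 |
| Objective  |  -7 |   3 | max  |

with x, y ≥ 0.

(0, 0), (3, 0), (0, 3)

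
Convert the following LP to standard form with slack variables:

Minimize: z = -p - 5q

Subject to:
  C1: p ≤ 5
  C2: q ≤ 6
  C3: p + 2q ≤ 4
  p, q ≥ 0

min z = -p - 5q

s.t.
  p + s1 = 5
  q + s2 = 6
  p + 2q + s3 = 4
  p, q, s1, s2, s3 ≥ 0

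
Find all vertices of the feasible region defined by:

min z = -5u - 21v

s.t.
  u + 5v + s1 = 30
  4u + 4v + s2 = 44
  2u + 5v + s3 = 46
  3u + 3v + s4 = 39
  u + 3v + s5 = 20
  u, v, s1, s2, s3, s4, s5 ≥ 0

(0, 0), (11, 0), (6.5, 4.5), (5, 5), (0, 6)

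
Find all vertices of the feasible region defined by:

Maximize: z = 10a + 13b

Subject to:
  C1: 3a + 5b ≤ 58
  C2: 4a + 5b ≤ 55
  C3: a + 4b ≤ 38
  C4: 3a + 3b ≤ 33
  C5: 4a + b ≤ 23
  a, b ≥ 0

(0, 0), (5.75, 0), (4, 7), (2, 9), (0, 9.5)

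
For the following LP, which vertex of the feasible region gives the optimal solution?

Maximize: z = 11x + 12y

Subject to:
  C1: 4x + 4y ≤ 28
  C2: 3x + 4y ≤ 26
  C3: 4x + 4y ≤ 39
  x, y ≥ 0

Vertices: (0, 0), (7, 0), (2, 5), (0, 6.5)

Evaluate the objective at each vertex of the feasible region:
  z(0, 0) = 0
  z(7, 0) = 77
  z(2, 5) = 82  ←
  z(0, 6.5) = 78
The maximum is at x = 2, y = 5.

(2, 5)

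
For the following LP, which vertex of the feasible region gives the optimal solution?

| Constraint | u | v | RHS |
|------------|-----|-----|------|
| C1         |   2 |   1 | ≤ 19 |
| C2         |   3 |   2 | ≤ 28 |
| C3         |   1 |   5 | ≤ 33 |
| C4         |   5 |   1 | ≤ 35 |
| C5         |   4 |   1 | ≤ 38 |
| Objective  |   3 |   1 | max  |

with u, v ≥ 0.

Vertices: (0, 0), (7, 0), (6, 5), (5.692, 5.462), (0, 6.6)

Evaluate the objective at each vertex of the feasible region:
  z(0, 0) = 0
  z(7, 0) = 21
  z(6, 5) = 23  ←
  z(5.692, 5.462) = 22.54
  z(0, 6.6) = 6.6
The maximum is at u = 6, v = 5.

(6, 5)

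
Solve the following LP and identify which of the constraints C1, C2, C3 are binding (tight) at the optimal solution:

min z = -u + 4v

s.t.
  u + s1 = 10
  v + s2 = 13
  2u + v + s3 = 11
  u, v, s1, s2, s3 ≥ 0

At u = 5.5, v = 0, compute slack b - a·x for each constraint:
  C1: 10 − 5.5 = 4.5  (slack)
  C2: 13 − 0 = 13  (slack)
  C3: 11 − 11 = 0  (binding)

Optimal: u = 5.5, v = 0
Binding: C3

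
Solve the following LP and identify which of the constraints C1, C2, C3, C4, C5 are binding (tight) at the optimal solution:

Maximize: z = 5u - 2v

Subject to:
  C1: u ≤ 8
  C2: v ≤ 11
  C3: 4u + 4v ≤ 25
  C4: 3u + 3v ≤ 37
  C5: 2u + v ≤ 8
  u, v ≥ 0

At u = 4, v = 0, compute slack b - a·x for each constraint:
  C1: 8 − 4 = 4  (slack)
  C2: 11 − 0 = 11  (slack)
  C3: 25 − 16 = 9  (slack)
  C4: 37 − 12 = 25  (slack)
  C5: 8 − 8 = 0  (binding)

Optimal: u = 4, v = 0
Binding: C5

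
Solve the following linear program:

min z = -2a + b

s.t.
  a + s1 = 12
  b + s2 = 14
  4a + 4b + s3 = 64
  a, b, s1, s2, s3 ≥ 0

Evaluate the objective at each vertex of the feasible region:
  z(0, 0) = 0
  z(12, 0) = -24  ←
  z(12, 4) = -20
  z(2, 14) = 10
  z(0, 14) = 14
The minimum is at a = 12, b = 0.

a = 12, b = 0, z = -24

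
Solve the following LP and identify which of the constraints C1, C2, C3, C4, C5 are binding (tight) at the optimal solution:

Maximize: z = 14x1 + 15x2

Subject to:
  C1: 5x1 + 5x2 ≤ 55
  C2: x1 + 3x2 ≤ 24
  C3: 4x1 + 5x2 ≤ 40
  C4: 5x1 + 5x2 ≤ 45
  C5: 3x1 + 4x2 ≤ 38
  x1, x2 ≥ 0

At x1 = 5, x2 = 4, compute slack b - a·x for each constraint:
  C1: 55 − 45 = 10  (slack)
  C2: 24 − 17 = 7  (slack)
  C3: 40 − 40 = 0  (binding)
  C4: 45 − 45 = 0  (binding)
  C5: 38 − 31 = 7  (slack)

Optimal: x1 = 5, x2 = 4
Binding: C3, C4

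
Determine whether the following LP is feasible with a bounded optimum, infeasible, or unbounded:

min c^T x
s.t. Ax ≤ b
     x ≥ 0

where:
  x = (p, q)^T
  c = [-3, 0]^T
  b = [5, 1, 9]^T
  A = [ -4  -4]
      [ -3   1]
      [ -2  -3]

Unbounded (objective can decrease without bound)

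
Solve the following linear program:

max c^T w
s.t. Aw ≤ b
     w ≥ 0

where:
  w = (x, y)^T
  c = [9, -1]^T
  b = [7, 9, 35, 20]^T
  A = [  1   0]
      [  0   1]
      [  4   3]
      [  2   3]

Evaluate the objective at each vertex of the feasible region:
  z(0, 0) = 0
  z(7, 0) = 63  ←
  z(7, 2) = 61
  z(0, 6.667) = -6.667
The maximum is at x = 7, y = 0.

x = 7, y = 0, z = 63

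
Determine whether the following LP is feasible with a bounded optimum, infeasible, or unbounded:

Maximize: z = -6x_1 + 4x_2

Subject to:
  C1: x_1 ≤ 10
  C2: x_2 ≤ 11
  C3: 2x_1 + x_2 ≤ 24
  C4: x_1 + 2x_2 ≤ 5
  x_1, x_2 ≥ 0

Feasible with a bounded optimal solution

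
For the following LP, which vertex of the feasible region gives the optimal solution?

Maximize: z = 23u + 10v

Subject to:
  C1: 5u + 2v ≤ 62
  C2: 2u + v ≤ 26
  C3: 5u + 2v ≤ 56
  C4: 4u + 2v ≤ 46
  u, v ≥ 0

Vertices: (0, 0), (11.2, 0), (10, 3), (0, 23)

Evaluate the objective at each vertex of the feasible region:
  z(0, 0) = 0
  z(11.2, 0) = 257.6
  z(10, 3) = 260  ←
  z(0, 23) = 230
The maximum is at u = 10, v = 3.

(10, 3)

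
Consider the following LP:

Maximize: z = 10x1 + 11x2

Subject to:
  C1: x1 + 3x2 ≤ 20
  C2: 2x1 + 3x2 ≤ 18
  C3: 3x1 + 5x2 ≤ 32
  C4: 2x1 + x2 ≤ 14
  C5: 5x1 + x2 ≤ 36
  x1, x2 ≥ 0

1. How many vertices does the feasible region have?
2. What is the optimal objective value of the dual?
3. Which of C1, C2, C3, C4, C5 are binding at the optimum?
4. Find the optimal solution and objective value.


1. 4
2. 82
3. C2, C4
4. x1 = 6, x2 = 2, z = 82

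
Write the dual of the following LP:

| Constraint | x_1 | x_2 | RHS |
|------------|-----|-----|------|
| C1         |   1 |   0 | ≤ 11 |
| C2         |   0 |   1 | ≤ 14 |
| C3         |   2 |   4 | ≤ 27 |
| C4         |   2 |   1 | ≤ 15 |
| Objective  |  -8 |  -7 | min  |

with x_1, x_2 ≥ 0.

Primal min cᵀx s.t. Ax ≤ b, x ≥ 0  →  Dual max −bᵀy s.t. Aᵀy ≥ −c, y ≥ 0.

Maximize: z = -11y1 - 14y2 - 27y3 - 15y4

Subject to:
  y1 + 2y3 + 2y4 ≥ 8
  y2 + 4y3 + y4 ≥ 7
  y1, y2, y3, y4 ≥ 0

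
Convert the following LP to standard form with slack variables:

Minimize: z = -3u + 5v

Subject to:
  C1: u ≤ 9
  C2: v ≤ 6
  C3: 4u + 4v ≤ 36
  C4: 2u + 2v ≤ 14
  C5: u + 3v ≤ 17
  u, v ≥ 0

min z = -3u + 5v

s.t.
  u + s1 = 9
  v + s2 = 6
  4u + 4v + s3 = 36
  2u + 2v + s4 = 14
  u + 3v + s5 = 17
  u, v, s1, s2, s3, s4, s5 ≥ 0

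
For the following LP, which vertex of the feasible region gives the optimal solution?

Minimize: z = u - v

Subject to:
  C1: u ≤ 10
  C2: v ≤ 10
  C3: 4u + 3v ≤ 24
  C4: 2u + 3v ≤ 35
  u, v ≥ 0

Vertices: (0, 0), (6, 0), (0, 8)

Evaluate the objective at each vertex of the feasible region:
  z(0, 0) = 0
  z(6, 0) = 6
  z(0, 8) = -8  ←
The minimum is at u = 0, v = 8.

(0, 8)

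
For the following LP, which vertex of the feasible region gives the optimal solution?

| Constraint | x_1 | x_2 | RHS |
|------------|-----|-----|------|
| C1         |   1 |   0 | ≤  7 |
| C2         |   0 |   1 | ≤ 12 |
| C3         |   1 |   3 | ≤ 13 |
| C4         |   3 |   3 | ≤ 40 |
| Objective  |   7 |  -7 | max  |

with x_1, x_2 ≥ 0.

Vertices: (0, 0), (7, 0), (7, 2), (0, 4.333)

Evaluate the objective at each vertex of the feasible region:
  z(0, 0) = 0
  z(7, 0) = 49  ←
  z(7, 2) = 35
  z(0, 4.333) = -30.33
The maximum is at x_1 = 7, x_2 = 0.

(7, 0)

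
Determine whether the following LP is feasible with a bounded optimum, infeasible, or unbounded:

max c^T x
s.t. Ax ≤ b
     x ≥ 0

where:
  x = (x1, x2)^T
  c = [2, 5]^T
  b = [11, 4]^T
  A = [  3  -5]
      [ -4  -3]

Unbounded (objective can increase without bound)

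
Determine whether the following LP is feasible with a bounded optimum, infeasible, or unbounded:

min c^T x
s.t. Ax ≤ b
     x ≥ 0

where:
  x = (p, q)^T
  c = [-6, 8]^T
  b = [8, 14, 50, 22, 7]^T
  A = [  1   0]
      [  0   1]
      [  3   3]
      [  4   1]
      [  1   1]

Feasible with a bounded optimal solution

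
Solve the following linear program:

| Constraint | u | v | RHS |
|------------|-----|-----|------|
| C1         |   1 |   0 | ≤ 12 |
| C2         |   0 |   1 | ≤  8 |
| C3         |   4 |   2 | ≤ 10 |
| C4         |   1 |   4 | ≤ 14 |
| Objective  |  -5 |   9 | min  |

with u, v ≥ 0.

Evaluate the objective at each vertex of the feasible region:
  z(0, 0) = 0
  z(2.5, 0) = -12.5  ←
  z(0.8571, 3.286) = 25.29
  z(0, 3.5) = 31.5
The minimum is at u = 2.5, v = 0.

u = 2.5, v = 0, z = -12.5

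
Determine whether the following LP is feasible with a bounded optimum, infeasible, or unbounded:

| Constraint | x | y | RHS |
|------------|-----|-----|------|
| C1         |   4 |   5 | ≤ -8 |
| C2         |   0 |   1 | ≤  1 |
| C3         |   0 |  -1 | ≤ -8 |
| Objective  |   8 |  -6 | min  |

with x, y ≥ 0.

Infeasible (no feasible solution exists)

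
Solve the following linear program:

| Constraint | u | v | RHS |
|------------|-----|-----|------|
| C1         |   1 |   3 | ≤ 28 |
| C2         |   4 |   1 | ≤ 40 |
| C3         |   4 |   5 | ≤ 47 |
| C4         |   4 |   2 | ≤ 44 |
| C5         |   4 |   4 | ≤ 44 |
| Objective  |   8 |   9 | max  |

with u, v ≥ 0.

Evaluate the objective at each vertex of the feasible region:
  z(0, 0) = 0
  z(10, 0) = 80
  z(9.667, 1.333) = 89.33
  z(8, 3) = 91  ←
  z(0.1429, 9.286) = 84.71
  z(0, 9.333) = 84
The maximum is at u = 8, v = 3.

u = 8, v = 3, z = 91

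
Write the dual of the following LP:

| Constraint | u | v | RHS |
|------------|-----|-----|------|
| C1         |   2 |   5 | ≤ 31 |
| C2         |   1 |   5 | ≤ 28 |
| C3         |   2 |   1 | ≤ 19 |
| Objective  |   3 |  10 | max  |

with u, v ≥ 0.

Primal max cᵀx s.t. Ax ≤ b, x ≥ 0  →  Dual min bᵀy s.t. Aᵀy ≥ c, y ≥ 0.

Minimize: z = 31y1 + 28y2 + 19y3

Subject to:
  2y1 + y2 + 2y3 ≥ 3
  5y1 + 5y2 + y3 ≥ 10
  y1, y2, y3 ≥ 0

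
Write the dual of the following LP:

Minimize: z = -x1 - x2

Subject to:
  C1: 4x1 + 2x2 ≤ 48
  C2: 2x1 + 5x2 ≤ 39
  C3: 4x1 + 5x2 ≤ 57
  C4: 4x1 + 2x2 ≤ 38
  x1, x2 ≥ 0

Primal min cᵀx s.t. Ax ≤ b, x ≥ 0  →  Dual max −bᵀy s.t. Aᵀy ≥ −c, y ≥ 0.

Maximize: z = -48y1 - 39y2 - 57y3 - 38y4

Subject to:
  4y1 + 2y2 + 4y3 + 4y4 ≥ 1
  2y1 + 5y2 + 5y3 + 2y4 ≥ 1
  y1, y2, y3, y4 ≥ 0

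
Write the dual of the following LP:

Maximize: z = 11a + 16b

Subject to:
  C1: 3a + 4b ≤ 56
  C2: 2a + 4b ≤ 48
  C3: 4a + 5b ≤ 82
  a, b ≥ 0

Primal max cᵀx s.t. Ax ≤ b, x ≥ 0  →  Dual min bᵀy s.t. Aᵀy ≥ c, y ≥ 0.

Minimize: z = 56y1 + 48y2 + 82y3

Subject to:
  3y1 + 2y2 + 4y3 ≥ 11
  4y1 + 4y2 + 5y3 ≥ 16
  y1, y2, y3 ≥ 0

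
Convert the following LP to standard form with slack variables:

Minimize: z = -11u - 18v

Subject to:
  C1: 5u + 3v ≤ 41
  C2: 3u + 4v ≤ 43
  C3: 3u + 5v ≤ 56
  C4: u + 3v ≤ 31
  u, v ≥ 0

min z = -11u - 18v

s.t.
  5u + 3v + s1 = 41
  3u + 4v + s2 = 43
  3u + 5v + s3 = 56
  u + 3v + s4 = 31
  u, v, s1, s2, s3, s4 ≥ 0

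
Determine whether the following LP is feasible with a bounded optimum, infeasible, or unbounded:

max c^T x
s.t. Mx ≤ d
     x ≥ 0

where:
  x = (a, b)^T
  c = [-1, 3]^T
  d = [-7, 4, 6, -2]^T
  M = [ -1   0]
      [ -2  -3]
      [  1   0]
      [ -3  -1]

Infeasible (no feasible solution exists)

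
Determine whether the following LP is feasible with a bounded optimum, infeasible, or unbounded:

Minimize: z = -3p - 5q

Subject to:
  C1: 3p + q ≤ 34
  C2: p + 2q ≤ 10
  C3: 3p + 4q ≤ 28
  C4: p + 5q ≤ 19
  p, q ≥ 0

Feasible with a bounded optimal solution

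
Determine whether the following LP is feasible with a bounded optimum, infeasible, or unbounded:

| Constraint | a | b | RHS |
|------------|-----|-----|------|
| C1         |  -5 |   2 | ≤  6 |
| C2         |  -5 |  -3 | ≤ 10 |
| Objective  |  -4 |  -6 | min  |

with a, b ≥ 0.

Unbounded (objective can decrease without bound)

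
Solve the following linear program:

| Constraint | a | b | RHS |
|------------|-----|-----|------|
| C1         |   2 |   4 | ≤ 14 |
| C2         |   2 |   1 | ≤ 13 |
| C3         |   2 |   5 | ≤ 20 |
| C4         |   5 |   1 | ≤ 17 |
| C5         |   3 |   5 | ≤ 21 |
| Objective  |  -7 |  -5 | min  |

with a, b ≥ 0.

Evaluate the objective at each vertex of the feasible region:
  z(0, 0) = 0
  z(3.4, 0) = -23.8
  z(3, 2) = -31  ←
  z(0, 3.5) = -17.5
The minimum is at a = 3, b = 2.

a = 3, b = 2, z = -31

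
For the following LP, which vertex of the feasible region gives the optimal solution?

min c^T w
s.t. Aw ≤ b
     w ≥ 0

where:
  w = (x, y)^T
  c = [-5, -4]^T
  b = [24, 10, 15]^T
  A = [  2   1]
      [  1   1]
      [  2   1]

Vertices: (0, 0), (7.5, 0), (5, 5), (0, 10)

Evaluate the objective at each vertex of the feasible region:
  z(0, 0) = 0
  z(7.5, 0) = -37.5
  z(5, 5) = -45  ←
  z(0, 10) = -40
The minimum is at x = 5, y = 5.

(5, 5)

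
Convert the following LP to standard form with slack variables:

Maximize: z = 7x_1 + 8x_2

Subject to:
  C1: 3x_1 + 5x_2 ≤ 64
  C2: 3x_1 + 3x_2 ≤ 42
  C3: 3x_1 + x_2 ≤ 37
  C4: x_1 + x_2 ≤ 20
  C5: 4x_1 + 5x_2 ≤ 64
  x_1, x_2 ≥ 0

max z = 7x_1 + 8x_2

s.t.
  3x_1 + 5x_2 + s1 = 64
  3x_1 + 3x_2 + s2 = 42
  3x_1 + x_2 + s3 = 37
  x_1 + x_2 + s4 = 20
  4x_1 + 5x_2 + s5 = 64
  x_1, x_2, s1, s2, s3, s4, s5 ≥ 0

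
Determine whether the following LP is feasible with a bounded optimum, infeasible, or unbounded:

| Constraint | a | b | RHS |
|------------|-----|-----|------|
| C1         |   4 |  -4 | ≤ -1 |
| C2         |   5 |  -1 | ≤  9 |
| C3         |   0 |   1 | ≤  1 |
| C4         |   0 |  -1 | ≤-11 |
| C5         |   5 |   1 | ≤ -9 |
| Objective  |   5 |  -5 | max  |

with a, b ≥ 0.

Infeasible (no feasible solution exists)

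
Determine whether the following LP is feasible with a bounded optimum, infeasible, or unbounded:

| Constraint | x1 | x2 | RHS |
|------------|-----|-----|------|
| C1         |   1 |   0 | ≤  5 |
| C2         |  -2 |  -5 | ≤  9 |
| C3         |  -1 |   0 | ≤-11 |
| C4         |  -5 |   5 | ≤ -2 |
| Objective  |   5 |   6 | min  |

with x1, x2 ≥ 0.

Infeasible (no feasible solution exists)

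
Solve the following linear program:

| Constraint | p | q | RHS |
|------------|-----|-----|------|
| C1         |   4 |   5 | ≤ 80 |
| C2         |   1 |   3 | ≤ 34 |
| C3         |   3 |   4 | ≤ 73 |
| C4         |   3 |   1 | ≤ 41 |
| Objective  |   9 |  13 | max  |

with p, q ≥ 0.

Evaluate the objective at each vertex of the feasible region:
  z(0, 0) = 0
  z(13.67, 0) = 123
  z(11.36, 6.909) = 192.1
  z(10, 8) = 194  ←
  z(0, 11.33) = 147.3
The maximum is at p = 10, q = 8.

p = 10, q = 8, z = 194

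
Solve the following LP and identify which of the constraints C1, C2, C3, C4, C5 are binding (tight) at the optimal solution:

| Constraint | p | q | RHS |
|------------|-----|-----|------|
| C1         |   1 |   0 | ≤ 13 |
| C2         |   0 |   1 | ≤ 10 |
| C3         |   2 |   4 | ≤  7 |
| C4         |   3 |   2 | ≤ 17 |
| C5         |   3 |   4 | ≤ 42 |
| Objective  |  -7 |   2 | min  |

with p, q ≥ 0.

At p = 3.5, q = 0, compute slack b - a·x for each constraint:
  C1: 13 − 3.5 = 9.5  (slack)
  C2: 10 − 0 = 10  (slack)
  C3: 7 − 7 = 0  (binding)
  C4: 17 − 10.5 = 6.5  (slack)
  C5: 42 − 10.5 = 31.5  (slack)

Optimal: p = 3.5, q = 0
Binding: C3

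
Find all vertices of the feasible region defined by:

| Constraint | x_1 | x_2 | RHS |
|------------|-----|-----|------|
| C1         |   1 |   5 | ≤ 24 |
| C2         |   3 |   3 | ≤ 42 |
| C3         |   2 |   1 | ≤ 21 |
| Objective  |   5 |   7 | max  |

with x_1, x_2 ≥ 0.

(0, 0), (10.5, 0), (9, 3), (0, 4.8)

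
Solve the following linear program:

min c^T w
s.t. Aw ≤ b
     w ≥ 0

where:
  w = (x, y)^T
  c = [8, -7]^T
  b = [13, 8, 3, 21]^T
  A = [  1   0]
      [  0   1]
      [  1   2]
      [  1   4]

Evaluate the objective at each vertex of the feasible region:
  z(0, 0) = 0
  z(3, 0) = 24
  z(0, 1.5) = -10.5  ←
The minimum is at x = 0, y = 1.5.

x = 0, y = 1.5, z = -10.5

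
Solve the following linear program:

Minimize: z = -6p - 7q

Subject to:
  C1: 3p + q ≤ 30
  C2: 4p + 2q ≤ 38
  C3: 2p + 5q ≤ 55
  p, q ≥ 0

Evaluate the objective at each vertex of the feasible region:
  z(0, 0) = 0
  z(9.5, 0) = -57
  z(5, 9) = -93  ←
  z(0, 11) = -77
The minimum is at p = 5, q = 9.

p = 5, q = 9, z = -93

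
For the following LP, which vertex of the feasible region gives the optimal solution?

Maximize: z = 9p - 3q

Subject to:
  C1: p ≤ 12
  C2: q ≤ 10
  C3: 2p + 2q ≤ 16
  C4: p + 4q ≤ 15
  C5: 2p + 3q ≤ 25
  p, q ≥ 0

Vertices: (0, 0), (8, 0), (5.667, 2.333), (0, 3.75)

Evaluate the objective at each vertex of the feasible region:
  z(0, 0) = 0
  z(8, 0) = 72  ←
  z(5.667, 2.333) = 44
  z(0, 3.75) = -11.25
The maximum is at p = 8, q = 0.

(8, 0)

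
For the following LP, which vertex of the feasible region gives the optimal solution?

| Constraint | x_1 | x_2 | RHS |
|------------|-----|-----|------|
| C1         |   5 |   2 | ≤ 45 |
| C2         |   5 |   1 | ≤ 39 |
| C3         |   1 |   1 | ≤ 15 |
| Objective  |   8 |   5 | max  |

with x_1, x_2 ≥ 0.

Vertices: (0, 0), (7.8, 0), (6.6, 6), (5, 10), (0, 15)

Evaluate the objective at each vertex of the feasible region:
  z(0, 0) = 0
  z(7.8, 0) = 62.4
  z(6.6, 6) = 82.8
  z(5, 10) = 90  ←
  z(0, 15) = 75
The maximum is at x_1 = 5, x_2 = 10.

(5, 10)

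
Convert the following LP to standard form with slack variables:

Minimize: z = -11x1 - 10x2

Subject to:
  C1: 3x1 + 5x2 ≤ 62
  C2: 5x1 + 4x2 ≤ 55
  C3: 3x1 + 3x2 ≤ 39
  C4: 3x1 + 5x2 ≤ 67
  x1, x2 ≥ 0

min z = -11x1 - 10x2

s.t.
  3x1 + 5x2 + s1 = 62
  5x1 + 4x2 + s2 = 55
  3x1 + 3x2 + s3 = 39
  3x1 + 5x2 + s4 = 67
  x1, x2, s1, s2, s3, s4 ≥ 0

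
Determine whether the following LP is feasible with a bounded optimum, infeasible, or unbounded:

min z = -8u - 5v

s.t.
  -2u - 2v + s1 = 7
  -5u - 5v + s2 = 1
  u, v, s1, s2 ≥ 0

Unbounded (objective can decrease without bound)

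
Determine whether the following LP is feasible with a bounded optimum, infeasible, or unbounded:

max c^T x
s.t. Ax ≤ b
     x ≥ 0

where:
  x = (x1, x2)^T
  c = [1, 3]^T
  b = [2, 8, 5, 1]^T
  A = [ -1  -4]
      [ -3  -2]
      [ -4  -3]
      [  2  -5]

Unbounded (objective can increase without bound)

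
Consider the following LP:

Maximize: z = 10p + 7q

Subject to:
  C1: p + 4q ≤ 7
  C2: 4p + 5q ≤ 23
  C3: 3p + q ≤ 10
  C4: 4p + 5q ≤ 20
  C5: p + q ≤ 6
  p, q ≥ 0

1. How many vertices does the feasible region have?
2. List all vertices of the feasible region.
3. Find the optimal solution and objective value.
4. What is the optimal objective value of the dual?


1. 4
2. (0, 0), (3.333, 0), (3, 1), (0, 1.75)
3. p = 3, q = 1, z = 37
4. 37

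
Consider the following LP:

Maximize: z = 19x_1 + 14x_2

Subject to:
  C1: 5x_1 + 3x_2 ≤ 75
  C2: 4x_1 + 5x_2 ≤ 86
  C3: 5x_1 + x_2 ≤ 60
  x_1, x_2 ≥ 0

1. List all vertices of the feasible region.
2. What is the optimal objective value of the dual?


1. (0, 0), (12, 0), (10.5, 7.5), (9, 10), (0, 17.2)
2. 311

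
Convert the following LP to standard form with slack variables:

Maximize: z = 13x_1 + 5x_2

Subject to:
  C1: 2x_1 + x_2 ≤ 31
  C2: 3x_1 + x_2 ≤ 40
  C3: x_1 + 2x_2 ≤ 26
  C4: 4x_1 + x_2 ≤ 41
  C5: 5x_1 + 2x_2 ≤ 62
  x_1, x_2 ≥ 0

max z = 13x_1 + 5x_2

s.t.
  2x_1 + x_2 + s1 = 31
  3x_1 + x_2 + s2 = 40
  x_1 + 2x_2 + s3 = 26
  4x_1 + x_2 + s4 = 41
  5x_1 + 2x_2 + s5 = 62
  x_1, x_2, s1, s2, s3, s4, s5 ≥ 0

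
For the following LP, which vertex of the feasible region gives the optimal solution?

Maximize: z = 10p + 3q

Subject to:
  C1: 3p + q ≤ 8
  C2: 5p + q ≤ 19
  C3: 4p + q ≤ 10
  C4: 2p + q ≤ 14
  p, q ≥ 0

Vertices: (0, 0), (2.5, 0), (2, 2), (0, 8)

Evaluate the objective at each vertex of the feasible region:
  z(0, 0) = 0
  z(2.5, 0) = 25
  z(2, 2) = 26  ←
  z(0, 8) = 24
The maximum is at p = 2, q = 2.

(2, 2)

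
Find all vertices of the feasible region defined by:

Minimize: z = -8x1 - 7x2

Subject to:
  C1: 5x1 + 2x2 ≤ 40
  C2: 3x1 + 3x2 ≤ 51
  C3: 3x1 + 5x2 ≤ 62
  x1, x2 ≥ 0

(0, 0), (8, 0), (4, 10), (0, 12.4)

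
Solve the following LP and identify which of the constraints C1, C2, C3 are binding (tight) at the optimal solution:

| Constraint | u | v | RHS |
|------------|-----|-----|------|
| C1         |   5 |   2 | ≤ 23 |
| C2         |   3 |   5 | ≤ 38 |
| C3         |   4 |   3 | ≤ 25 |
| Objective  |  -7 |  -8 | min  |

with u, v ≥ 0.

At u = 1, v = 7, compute slack b - a·x for each constraint:
  C1: 23 − 19 = 4  (slack)
  C2: 38 − 38 = 0  (binding)
  C3: 25 − 25 = 0  (binding)

Optimal: u = 1, v = 7
Binding: C2, C3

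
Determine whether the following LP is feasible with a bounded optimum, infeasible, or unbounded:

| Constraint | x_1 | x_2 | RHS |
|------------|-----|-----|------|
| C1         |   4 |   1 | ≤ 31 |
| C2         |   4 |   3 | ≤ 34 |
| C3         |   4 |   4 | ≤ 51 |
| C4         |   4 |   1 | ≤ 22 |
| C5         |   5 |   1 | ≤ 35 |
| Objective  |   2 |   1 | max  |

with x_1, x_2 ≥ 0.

Feasible with a bounded optimal solution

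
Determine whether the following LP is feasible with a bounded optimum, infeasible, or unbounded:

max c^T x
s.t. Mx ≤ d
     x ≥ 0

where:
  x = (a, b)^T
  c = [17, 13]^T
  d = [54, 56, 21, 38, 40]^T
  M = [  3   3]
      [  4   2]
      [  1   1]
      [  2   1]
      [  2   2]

Feasible with a bounded optimal solution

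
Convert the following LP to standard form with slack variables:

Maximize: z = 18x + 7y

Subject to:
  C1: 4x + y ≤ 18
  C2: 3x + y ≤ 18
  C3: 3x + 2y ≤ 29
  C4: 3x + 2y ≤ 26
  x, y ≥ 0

max z = 18x + 7y

s.t.
  4x + y + s1 = 18
  3x + y + s2 = 18
  3x + 2y + s3 = 29
  3x + 2y + s4 = 26
  x, y, s1, s2, s3, s4 ≥ 0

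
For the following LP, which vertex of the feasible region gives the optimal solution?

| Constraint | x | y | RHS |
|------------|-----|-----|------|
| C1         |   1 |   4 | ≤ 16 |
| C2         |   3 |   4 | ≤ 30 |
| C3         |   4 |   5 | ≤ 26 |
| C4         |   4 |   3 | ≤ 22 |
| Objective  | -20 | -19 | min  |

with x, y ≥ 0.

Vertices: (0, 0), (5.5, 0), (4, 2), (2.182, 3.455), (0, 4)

Evaluate the objective at each vertex of the feasible region:
  z(0, 0) = 0
  z(5.5, 0) = -110
  z(4, 2) = -118  ←
  z(2.182, 3.455) = -109.3
  z(0, 4) = -76
The minimum is at x = 4, y = 2.

(4, 2)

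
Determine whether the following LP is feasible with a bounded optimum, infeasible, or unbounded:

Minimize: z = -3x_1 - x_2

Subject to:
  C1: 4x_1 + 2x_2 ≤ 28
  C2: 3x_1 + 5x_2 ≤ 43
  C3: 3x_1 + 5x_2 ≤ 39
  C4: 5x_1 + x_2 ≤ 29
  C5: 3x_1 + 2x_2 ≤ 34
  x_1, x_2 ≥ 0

Feasible with a bounded optimal solution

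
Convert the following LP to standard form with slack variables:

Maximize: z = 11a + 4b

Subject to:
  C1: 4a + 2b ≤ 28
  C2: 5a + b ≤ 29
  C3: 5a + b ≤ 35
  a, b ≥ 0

max z = 11a + 4b

s.t.
  4a + 2b + s1 = 28
  5a + b + s2 = 29
  5a + b + s3 = 35
  a, b, s1, s2, s3 ≥ 0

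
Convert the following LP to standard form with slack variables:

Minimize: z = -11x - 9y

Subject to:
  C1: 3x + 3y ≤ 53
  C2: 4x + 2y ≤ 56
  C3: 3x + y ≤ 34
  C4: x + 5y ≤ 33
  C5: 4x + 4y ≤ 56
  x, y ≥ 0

min z = -11x - 9y

s.t.
  3x + 3y + s1 = 53
  4x + 2y + s2 = 56
  3x + y + s3 = 34
  x + 5y + s4 = 33
  4x + 4y + s5 = 56
  x, y, s1, s2, s3, s4, s5 ≥ 0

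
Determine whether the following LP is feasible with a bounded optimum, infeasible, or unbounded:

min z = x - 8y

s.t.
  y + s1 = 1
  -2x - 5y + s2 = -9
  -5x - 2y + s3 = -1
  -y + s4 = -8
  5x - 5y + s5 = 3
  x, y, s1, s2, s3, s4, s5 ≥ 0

Infeasible (no feasible solution exists)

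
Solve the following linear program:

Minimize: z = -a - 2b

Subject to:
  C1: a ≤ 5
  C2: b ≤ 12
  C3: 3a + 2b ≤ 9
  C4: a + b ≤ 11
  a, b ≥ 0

Evaluate the objective at each vertex of the feasible region:
  z(0, 0) = 0
  z(3, 0) = -3
  z(0, 4.5) = -9  ←
The minimum is at a = 0, b = 4.5.

a = 0, b = 4.5, z = -9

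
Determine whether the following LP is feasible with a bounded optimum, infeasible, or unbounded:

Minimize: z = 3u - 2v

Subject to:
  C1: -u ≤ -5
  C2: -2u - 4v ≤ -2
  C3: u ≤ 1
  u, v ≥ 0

Infeasible (no feasible solution exists)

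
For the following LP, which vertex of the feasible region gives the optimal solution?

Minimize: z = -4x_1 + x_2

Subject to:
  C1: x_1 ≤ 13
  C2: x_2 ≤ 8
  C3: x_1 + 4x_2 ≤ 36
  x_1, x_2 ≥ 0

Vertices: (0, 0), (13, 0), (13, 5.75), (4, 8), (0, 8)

Evaluate the objective at each vertex of the feasible region:
  z(0, 0) = 0
  z(13, 0) = -52  ←
  z(13, 5.75) = -46.25
  z(4, 8) = -8
  z(0, 8) = 8
The minimum is at x_1 = 13, x_2 = 0.

(13, 0)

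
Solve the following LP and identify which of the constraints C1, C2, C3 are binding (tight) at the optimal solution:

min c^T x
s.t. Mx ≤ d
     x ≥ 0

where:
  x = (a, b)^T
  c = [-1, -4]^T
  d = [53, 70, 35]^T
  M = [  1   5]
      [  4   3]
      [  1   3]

At a = 8, b = 9, compute slack b - a·x for each constraint:
  C1: 53 − 53 = 0  (binding)
  C2: 70 − 59 = 11  (slack)
  C3: 35 − 35 = 0  (binding)

Optimal: a = 8, b = 9
Binding: C1, C3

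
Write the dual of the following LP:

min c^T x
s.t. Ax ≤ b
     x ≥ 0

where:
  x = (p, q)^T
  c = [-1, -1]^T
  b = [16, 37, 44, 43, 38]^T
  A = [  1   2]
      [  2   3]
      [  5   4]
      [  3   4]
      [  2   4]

Primal min cᵀx s.t. Ax ≤ b, x ≥ 0  →  Dual max −bᵀy s.t. Aᵀy ≥ −c, y ≥ 0.

Maximize: z = -16y1 - 37y2 - 44y3 - 43y4 - 38y5

Subject to:
  y1 + 2y2 + 5y3 + 3y4 + 2y5 ≥ 1
  2y1 + 3y2 + 4y3 + 4y4 + 4y5 ≥ 1
  y1, y2, y3, y4, y5 ≥ 0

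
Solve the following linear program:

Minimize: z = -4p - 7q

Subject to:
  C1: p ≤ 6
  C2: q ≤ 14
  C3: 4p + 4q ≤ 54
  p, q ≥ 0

Evaluate the objective at each vertex of the feasible region:
  z(0, 0) = 0
  z(6, 0) = -24
  z(6, 7.5) = -76.5
  z(0, 13.5) = -94.5  ←
The minimum is at p = 0, q = 13.5.

p = 0, q = 13.5, z = -94.5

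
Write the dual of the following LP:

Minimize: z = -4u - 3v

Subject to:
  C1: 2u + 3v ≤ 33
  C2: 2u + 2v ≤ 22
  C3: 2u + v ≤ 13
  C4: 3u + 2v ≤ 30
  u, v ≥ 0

Primal min cᵀx s.t. Ax ≤ b, x ≥ 0  →  Dual max −bᵀy s.t. Aᵀy ≥ −c, y ≥ 0.

Maximize: z = -33y1 - 22y2 - 13y3 - 30y4

Subject to:
  2y1 + 2y2 + 2y3 + 3y4 ≥ 4
  3y1 + 2y2 + y3 + 2y4 ≥ 3
  y1, y2, y3, y4 ≥ 0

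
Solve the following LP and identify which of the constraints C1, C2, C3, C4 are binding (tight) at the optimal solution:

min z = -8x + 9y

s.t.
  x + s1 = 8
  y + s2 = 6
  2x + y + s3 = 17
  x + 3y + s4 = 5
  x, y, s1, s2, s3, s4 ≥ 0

At x = 5, y = 0, compute slack b - a·x for each constraint:
  C1: 8 − 5 = 3  (slack)
  C2: 6 − 0 = 6  (slack)
  C3: 17 − 10 = 7  (slack)
  C4: 5 − 5 = 0  (binding)

Optimal: x = 5, y = 0
Binding: C4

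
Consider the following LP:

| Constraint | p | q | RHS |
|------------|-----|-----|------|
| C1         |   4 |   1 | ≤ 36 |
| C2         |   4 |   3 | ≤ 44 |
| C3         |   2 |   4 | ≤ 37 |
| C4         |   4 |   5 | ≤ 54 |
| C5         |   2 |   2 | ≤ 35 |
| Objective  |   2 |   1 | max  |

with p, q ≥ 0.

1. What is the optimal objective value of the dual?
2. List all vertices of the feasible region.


1. 20
2. (0, 0), (9, 0), (8, 4), (7.25, 5), (5.167, 6.667), (0, 9.25)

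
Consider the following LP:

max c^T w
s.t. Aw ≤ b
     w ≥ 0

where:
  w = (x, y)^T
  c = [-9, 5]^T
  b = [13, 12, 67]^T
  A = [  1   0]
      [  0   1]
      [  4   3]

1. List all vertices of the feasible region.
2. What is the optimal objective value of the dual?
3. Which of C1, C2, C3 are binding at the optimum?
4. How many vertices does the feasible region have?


1. (0, 0), (13, 0), (13, 5), (7.75, 12), (0, 12)
2. 60
3. C2
4. 5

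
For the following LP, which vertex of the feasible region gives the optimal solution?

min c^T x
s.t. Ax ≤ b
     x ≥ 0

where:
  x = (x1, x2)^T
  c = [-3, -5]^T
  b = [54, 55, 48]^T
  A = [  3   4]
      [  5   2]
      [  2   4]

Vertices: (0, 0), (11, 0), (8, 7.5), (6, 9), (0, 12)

Evaluate the objective at each vertex of the feasible region:
  z(0, 0) = 0
  z(11, 0) = -33
  z(8, 7.5) = -61.5
  z(6, 9) = -63  ←
  z(0, 12) = -60
The minimum is at x1 = 6, x2 = 9.

(6, 9)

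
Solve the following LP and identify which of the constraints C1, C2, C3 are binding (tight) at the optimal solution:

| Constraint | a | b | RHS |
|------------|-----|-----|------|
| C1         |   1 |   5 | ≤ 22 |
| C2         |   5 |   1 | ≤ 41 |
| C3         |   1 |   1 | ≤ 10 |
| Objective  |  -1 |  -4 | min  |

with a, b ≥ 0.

At a = 7, b = 3, compute slack b - a·x for each constraint:
  C1: 22 − 22 = 0  (binding)
  C2: 41 − 38 = 3  (slack)
  C3: 10 − 10 = 0  (binding)

Optimal: a = 7, b = 3
Binding: C1, C3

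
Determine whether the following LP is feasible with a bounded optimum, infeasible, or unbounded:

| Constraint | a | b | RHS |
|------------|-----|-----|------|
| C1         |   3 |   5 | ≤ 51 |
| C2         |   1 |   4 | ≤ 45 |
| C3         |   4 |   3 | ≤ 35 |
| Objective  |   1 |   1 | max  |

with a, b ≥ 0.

Feasible with a bounded optimal solution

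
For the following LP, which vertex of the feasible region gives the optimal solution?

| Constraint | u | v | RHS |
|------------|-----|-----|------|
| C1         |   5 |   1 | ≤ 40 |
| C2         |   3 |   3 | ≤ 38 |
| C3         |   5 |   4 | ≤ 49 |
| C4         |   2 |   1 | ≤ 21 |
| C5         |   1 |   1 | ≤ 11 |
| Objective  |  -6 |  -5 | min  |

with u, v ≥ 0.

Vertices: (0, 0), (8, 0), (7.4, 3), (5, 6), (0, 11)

Evaluate the objective at each vertex of the feasible region:
  z(0, 0) = 0
  z(8, 0) = -48
  z(7.4, 3) = -59.4
  z(5, 6) = -60  ←
  z(0, 11) = -55
The minimum is at u = 5, v = 6.

(5, 6)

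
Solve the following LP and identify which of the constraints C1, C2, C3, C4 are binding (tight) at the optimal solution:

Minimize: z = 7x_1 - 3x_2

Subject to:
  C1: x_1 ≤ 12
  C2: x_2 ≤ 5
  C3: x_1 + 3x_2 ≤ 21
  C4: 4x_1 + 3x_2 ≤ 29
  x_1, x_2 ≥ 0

At x_1 = 0, x_2 = 5, compute slack b - a·x for each constraint:
  C1: 12 − 0 = 12  (slack)
  C2: 5 − 5 = 0  (binding)
  C3: 21 − 15 = 6  (slack)
  C4: 29 − 15 = 14  (slack)

Optimal: x_1 = 0, x_2 = 5
Binding: C2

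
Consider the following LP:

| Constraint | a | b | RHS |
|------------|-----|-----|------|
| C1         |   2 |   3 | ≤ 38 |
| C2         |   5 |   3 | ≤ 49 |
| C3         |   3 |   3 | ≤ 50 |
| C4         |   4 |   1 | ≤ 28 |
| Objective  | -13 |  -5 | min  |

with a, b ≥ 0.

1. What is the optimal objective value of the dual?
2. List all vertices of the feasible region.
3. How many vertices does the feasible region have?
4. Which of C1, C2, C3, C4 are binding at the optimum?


1. -105
2. (0, 0), (7, 0), (5, 8), (3.667, 10.22), (0, 12.67)
3. 5
4. C2, C4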